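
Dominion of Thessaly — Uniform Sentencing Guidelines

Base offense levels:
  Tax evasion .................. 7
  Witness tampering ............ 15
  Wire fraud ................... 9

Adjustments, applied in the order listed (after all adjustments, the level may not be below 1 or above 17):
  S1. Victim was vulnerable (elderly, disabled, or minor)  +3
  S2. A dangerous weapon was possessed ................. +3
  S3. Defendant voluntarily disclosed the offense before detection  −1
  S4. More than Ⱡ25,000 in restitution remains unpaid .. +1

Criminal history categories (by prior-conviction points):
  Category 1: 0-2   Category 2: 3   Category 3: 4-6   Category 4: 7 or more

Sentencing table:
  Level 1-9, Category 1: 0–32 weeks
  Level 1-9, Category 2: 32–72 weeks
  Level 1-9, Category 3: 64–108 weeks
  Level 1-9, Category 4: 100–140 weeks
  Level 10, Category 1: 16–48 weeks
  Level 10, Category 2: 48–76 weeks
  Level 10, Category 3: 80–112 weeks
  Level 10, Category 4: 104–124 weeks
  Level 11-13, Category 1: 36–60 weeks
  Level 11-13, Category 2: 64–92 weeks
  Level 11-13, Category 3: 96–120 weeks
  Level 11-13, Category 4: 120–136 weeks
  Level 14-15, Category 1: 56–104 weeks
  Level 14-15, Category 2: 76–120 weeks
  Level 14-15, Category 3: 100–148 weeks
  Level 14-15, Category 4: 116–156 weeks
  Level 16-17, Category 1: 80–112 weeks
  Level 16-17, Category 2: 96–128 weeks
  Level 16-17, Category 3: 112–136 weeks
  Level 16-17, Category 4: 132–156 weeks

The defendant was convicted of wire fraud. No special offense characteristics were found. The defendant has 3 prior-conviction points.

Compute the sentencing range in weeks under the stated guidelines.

32-72 weeks

Base offense level for wire fraud: 9.
Final offense level: 9.
Criminal history: 3 prior points → Category 2 (3).
Level 9 falls in the 1-9 band.
Grid: Level 1-9 × Category 2 = 32-72 weeks.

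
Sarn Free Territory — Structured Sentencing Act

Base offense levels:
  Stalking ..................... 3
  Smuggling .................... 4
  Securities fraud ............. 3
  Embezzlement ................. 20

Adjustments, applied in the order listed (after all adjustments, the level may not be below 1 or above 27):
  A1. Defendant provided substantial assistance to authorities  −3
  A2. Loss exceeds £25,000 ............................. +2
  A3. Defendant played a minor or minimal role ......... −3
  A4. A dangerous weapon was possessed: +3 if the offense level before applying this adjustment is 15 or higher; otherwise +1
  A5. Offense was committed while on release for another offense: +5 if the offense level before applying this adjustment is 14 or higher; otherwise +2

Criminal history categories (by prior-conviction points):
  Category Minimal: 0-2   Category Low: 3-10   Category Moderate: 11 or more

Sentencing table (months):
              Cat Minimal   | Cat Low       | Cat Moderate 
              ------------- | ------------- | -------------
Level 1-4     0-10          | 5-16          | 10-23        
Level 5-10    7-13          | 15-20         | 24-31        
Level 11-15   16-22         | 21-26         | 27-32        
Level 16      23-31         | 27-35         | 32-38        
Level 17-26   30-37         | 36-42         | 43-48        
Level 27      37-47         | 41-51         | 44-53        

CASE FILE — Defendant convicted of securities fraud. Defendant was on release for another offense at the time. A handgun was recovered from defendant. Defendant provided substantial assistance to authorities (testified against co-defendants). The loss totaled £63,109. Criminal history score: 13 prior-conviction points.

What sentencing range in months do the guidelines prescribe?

24-31 months

Base offense level for securities fraud: 3.
A1 applies: 3 − 3 = 0.
A2 applies: 0 + 2 = 2.
A3 does not apply.
A4 applies (level before this adjustment is 2 < 15, so +1): 2 + 1 = 3.
A5 applies (level before this adjustment is 3 < 14, so +2): 3 + 2 = 5.
Final offense level: 5.
Criminal history: 13 prior points → Category Moderate (11+).
Level 5 falls in the 5-10 band.
Grid: Level 5-10 × Category Moderate = 24-31 months.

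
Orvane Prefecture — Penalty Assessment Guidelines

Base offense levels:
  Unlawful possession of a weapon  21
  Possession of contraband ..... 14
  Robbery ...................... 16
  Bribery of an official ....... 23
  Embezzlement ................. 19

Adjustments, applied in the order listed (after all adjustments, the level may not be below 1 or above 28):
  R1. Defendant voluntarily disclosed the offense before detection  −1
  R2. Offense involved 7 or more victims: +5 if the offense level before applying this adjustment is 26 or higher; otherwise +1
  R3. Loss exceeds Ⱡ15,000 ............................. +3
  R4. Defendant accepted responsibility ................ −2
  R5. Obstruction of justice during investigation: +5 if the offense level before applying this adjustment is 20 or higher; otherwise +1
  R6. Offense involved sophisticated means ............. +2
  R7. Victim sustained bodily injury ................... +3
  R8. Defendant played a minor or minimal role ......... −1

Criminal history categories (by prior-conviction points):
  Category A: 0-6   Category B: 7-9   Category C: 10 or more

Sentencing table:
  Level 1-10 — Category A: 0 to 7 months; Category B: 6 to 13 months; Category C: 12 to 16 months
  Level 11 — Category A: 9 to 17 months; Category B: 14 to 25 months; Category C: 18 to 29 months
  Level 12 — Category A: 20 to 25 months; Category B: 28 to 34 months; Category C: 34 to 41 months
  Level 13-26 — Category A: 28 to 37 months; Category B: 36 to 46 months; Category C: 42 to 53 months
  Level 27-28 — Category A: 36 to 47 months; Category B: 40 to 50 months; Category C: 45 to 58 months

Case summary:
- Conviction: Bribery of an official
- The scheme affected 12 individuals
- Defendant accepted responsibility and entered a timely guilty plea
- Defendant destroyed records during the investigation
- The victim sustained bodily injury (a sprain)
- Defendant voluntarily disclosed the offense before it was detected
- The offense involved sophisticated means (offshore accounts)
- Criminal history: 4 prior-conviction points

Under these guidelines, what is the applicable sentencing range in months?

36-47 months

Base offense level for bribery of an official: 23.
R1 applies: 23 − 1 = 22.
R2 applies (level before this adjustment is 22 < 26, so +1): 22 + 1 = 23.
R4 applies: 23 − 2 = 21.
R5 applies (level before this adjustment is 21 ≥ 20, so +5): 21 + 5 = 26.
R6 applies: 26 + 2 = 28.
R7 applies: 28 + 3 = 31.
Level 31 exceeds the maximum of 28; capped at 28.
Final offense level: 28.
Criminal history: 4 prior points → Category A (0-6).
Level 28 falls in the 27-28 band.
Grid: Level 27-28 × Category A = 36-47 months.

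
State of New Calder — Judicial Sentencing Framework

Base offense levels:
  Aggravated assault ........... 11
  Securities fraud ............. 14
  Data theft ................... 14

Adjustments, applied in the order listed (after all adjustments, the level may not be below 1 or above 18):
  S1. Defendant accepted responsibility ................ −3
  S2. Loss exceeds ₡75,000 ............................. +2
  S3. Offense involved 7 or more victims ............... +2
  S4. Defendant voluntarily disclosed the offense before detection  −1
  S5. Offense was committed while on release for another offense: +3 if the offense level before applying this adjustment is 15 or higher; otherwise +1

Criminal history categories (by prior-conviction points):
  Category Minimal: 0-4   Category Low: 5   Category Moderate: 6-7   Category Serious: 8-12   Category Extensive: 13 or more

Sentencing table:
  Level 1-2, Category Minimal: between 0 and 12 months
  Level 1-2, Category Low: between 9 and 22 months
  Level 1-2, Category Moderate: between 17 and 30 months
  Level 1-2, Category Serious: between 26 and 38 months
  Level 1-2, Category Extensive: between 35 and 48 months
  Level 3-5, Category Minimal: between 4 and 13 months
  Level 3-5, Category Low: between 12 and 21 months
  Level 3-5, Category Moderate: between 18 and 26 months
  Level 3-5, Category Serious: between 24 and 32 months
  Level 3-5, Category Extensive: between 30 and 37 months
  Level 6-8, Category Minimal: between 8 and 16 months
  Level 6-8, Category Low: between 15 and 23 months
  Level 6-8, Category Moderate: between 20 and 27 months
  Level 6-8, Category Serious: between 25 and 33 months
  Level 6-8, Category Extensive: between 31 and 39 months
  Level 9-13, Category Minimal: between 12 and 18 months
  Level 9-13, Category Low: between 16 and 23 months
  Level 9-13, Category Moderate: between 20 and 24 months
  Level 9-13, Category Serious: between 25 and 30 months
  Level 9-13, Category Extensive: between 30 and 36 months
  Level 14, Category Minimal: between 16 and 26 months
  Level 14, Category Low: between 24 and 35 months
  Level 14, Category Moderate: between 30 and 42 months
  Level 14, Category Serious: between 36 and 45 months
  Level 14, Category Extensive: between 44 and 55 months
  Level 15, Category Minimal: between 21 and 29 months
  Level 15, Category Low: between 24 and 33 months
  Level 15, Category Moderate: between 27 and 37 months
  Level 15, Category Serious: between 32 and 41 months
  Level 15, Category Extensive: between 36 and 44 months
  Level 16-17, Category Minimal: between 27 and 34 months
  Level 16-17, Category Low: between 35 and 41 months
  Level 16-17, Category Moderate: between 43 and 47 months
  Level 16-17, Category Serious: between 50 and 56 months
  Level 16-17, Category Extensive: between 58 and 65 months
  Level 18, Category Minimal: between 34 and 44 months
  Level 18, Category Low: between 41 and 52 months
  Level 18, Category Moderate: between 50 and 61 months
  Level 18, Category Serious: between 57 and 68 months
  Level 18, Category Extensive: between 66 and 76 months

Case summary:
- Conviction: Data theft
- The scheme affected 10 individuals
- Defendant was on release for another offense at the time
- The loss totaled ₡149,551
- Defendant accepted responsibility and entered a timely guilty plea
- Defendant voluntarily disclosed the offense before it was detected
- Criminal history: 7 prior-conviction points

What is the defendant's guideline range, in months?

27-37 months

Base offense level for data theft: 14.
S1 applies: 14 − 3 = 11.
S2 applies: 11 + 2 = 13.
S3 applies: 13 + 2 = 15.
S4 applies: 15 − 1 = 14.
S5 applies (level before this adjustment is 14 < 15, so +1): 14 + 1 = 15.
Final offense level: 15.
Criminal history: 7 prior points → Category Moderate (6-7).
Level 15 falls in the 15 band.
Grid: Level 15 × Category Moderate = 27-37 months.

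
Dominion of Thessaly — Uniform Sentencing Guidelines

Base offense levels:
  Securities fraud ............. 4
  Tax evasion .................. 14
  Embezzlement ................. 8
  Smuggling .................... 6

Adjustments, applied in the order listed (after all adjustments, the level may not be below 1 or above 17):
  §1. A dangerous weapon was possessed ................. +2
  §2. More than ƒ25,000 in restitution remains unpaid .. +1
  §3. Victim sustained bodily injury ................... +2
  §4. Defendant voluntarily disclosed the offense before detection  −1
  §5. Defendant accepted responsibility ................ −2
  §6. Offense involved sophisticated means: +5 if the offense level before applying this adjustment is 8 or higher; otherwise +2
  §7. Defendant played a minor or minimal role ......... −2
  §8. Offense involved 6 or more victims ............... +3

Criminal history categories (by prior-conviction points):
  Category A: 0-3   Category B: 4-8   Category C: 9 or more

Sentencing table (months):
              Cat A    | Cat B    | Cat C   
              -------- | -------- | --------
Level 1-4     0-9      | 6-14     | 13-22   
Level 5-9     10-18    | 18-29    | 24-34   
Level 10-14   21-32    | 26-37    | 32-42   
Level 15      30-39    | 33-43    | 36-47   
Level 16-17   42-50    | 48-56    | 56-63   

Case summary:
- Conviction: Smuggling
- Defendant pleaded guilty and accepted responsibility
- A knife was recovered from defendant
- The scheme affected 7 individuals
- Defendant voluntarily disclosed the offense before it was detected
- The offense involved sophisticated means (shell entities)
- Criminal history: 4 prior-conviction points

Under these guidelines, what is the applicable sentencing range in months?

Base offense level for smuggling: 6.
§1 applies: 6 + 2 = 8.
§2 does not apply.
§4 applies: 8 − 1 = 7.
§5 applies: 7 − 2 = 5.
§6 applies (level before this adjustment is 5 < 8, so +2): 5 + 2 = 7.
§7 does not apply.
§8 applies: 7 + 3 = 10.
Final offense level: 10.
Criminal history: 4 prior points → Category B (4-8).
Level 10 falls in the 10-14 band.
Grid: Level 10-14 × Category B = 26-37 months.

26-37 months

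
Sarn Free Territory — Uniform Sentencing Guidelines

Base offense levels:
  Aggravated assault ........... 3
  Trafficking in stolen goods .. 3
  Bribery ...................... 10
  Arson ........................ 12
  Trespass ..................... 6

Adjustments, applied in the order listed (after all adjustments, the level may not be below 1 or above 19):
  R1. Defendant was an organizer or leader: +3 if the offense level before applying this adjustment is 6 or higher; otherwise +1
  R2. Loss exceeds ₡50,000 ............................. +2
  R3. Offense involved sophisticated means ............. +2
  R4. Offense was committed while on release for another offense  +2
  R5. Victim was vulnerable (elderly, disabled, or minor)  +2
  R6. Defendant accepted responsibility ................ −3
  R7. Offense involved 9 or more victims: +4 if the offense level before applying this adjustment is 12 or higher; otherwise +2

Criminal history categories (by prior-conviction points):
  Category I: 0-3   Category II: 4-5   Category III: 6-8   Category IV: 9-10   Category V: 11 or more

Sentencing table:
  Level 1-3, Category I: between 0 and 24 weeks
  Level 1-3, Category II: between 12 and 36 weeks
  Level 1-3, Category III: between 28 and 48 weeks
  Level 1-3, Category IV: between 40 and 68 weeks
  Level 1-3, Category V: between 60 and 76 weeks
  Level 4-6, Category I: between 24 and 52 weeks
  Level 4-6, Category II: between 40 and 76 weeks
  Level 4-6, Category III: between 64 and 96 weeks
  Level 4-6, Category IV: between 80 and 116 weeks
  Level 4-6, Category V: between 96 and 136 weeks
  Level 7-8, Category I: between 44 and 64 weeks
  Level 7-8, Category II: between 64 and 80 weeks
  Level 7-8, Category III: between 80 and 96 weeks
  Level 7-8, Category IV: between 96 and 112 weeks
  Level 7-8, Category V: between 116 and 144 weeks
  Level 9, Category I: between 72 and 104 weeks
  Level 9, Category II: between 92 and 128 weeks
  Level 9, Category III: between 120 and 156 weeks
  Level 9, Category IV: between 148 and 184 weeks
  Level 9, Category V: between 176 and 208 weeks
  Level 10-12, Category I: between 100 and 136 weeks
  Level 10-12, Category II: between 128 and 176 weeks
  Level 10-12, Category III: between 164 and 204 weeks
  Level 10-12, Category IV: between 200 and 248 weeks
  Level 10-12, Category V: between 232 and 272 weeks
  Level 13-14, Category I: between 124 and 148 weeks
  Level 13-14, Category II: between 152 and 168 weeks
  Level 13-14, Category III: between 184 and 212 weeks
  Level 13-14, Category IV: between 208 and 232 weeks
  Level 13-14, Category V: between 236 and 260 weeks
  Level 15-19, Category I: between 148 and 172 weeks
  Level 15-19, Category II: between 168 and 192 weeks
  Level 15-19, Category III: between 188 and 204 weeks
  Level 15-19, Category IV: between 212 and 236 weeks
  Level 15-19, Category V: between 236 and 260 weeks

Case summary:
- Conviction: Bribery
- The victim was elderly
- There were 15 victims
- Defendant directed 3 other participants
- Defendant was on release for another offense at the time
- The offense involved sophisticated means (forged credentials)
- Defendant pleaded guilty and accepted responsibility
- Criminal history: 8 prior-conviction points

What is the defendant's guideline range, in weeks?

188-204 weeks

Base offense level for bribery: 10.
R1 applies (level before this adjustment is 10 ≥ 6, so +3): 10 + 3 = 13.
R3 applies: 13 + 2 = 15.
R4 applies: 15 + 2 = 17.
R5 applies: 17 + 2 = 19.
R6 applies: 19 − 3 = 16.
R7 applies (level before this adjustment is 16 ≥ 12, so +4): 16 + 4 = 20.
Level 20 exceeds the maximum of 19; capped at 19.
Final offense level: 19.
Criminal history: 8 prior points → Category III (6-8).
Level 19 falls in the 15-19 band.
Grid: Level 15-19 × Category III = 188-204 weeks.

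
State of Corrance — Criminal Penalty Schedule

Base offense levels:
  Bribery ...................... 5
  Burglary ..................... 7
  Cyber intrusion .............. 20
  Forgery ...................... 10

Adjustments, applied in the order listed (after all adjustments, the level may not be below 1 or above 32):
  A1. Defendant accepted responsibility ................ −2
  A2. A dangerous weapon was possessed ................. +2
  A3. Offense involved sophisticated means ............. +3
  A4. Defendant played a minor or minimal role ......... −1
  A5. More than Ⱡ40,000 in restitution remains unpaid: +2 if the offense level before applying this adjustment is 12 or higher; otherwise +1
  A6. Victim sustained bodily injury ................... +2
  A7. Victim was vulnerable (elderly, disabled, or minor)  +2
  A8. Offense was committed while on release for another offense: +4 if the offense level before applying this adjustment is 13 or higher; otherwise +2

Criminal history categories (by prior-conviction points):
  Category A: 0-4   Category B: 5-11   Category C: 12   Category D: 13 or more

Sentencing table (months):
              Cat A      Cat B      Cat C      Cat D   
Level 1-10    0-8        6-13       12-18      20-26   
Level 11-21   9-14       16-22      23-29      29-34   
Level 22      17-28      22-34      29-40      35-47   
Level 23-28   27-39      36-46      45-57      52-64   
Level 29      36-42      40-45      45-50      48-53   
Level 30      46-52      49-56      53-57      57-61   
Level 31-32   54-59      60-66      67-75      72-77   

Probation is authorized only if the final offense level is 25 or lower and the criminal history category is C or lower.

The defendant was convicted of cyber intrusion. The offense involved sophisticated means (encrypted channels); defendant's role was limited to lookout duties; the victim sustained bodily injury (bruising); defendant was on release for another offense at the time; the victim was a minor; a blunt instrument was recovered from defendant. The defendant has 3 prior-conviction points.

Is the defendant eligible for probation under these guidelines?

No

Base offense level for cyber intrusion: 20.
A1 does not apply.
A2 applies: 20 + 2 = 22.
A3 applies: 22 + 3 = 25.
A4 applies: 25 − 1 = 24.
A5 does not apply.
A6 applies: 24 + 2 = 26.
A7 applies: 26 + 2 = 28.
A8 applies (level before this adjustment is 28 ≥ 13, so +4): 28 + 4 = 32.
Final offense level: 32.
Criminal history: 3 prior points → Category A (0-4).
Level 32 falls in the 31-32 band.
Grid: Level 31-32 × Category A = 54-59 months.
Probation check: level 32 > 25 and category A ≤ C → not eligible.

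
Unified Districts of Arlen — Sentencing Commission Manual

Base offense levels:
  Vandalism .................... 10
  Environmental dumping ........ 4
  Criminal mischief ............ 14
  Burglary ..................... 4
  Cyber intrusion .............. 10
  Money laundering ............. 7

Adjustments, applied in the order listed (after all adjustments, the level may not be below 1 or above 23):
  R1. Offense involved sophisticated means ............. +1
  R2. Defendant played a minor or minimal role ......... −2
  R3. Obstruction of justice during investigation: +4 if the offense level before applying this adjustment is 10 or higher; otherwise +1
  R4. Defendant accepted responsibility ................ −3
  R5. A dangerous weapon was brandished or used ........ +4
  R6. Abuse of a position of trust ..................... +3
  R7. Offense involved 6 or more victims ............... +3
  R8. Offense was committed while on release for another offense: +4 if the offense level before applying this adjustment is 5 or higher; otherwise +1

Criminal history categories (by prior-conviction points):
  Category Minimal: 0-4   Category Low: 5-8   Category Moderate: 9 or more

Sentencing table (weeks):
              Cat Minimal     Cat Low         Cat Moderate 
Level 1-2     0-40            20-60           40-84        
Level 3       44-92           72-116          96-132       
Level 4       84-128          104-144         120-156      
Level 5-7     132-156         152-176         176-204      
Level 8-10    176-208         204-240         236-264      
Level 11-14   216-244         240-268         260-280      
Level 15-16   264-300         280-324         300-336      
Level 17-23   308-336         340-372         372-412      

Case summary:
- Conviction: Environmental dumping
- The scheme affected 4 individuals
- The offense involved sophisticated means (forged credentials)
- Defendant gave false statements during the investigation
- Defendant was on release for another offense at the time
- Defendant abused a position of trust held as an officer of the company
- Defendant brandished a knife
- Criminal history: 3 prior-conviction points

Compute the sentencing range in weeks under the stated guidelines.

308-336 weeks

Base offense level for environmental dumping: 4.
R1 applies: 4 + 1 = 5.
R3 applies (level before this adjustment is 5 < 10, so +1): 5 + 1 = 6.
R4 does not apply.
R5 applies: 6 + 4 = 10.
R6 applies: 10 + 3 = 13.
R8 applies (level before this adjustment is 13 ≥ 5, so +4): 13 + 4 = 17.
Final offense level: 17.
Criminal history: 3 prior points → Category Minimal (0-4).
Level 17 falls in the 17-23 band.
Grid: Level 17-23 × Category Minimal = 308-336 weeks.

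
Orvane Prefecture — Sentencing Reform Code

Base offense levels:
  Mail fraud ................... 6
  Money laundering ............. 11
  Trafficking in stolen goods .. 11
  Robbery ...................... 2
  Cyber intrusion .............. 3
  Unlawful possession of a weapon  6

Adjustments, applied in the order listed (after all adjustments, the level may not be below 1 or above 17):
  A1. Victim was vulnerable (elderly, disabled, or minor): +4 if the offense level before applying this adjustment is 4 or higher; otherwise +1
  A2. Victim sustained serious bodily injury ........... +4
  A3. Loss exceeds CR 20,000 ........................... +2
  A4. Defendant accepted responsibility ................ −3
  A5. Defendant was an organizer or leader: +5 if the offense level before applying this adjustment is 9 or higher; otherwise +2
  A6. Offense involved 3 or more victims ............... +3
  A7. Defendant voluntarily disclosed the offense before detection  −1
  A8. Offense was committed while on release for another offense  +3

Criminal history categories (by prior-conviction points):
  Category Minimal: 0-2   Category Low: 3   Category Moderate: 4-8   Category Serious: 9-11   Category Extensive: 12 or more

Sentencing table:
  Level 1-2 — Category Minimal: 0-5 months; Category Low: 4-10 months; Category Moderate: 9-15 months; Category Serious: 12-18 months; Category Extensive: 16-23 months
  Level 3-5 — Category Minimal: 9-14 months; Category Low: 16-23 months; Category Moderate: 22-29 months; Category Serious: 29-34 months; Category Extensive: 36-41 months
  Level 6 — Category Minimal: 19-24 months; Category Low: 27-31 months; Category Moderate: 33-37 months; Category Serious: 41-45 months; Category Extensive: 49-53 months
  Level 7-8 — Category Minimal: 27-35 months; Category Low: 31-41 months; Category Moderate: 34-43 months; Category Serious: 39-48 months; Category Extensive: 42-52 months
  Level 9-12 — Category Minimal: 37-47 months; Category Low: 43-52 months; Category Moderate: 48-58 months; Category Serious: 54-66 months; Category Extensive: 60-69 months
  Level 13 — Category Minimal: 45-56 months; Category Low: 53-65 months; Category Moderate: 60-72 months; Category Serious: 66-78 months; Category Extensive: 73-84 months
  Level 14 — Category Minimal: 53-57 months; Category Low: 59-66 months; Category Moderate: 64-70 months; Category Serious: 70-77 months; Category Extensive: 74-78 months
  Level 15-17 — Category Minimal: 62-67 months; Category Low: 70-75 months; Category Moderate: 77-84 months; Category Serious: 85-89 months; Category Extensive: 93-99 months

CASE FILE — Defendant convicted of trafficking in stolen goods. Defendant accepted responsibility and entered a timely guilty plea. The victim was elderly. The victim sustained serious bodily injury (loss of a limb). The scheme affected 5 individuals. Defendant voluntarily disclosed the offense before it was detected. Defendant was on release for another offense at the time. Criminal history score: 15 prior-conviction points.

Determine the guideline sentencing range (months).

93-99 months

Base offense level for trafficking in stolen goods: 11.
A1 applies (level before this adjustment is 11 ≥ 4, so +4): 11 + 4 = 15.
A2 applies: 15 + 4 = 19.
A4 applies: 19 − 3 = 16.
A6 applies: 16 + 3 = 19.
A7 applies: 19 − 1 = 18.
A8 applies: 18 + 3 = 21.
Level 21 exceeds the maximum of 17; capped at 17.
Final offense level: 17.
Criminal history: 15 prior points → Category Extensive (12+).
Level 17 falls in the 15-17 band.
Grid: Level 15-17 × Category Extensive = 93-99 months.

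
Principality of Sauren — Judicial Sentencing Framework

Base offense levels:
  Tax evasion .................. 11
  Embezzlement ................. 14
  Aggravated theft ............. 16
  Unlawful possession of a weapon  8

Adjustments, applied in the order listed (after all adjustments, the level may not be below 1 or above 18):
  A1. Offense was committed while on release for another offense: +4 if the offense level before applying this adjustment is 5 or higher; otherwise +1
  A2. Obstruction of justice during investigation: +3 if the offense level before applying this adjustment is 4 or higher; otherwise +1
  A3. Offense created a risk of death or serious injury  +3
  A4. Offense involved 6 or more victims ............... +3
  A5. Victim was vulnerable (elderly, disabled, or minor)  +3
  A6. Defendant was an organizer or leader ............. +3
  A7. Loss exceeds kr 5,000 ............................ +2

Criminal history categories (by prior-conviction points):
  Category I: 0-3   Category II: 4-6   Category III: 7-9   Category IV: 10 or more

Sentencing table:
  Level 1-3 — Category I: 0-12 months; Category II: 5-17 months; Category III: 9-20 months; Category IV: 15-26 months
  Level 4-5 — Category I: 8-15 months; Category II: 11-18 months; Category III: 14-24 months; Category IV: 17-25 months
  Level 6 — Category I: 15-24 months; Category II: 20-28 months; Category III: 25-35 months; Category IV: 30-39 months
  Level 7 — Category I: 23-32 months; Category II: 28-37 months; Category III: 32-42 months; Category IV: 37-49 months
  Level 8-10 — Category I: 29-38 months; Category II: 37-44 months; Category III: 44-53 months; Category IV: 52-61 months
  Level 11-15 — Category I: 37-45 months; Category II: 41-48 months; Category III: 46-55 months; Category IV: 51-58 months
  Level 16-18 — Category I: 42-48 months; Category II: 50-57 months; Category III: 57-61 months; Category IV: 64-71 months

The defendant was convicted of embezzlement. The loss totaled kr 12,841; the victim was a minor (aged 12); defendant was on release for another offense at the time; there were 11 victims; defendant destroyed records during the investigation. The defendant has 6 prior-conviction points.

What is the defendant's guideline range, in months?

Base offense level for embezzlement: 14.
A1 applies (level before this adjustment is 14 ≥ 5, so +4): 14 + 4 = 18.
A2 applies (level before this adjustment is 18 ≥ 4, so +3): 18 + 3 = 21.
A3 does not apply.
A4 applies: 21 + 3 = 24.
A5 applies: 24 + 3 = 27.
A7 applies: 27 + 2 = 29.
Level 29 exceeds the maximum of 18; capped at 18.
Final offense level: 18.
Criminal history: 6 prior points → Category II (4-6).
Level 18 falls in the 16-18 band.
Grid: Level 16-18 × Category II = 50-57 months.

50-57 months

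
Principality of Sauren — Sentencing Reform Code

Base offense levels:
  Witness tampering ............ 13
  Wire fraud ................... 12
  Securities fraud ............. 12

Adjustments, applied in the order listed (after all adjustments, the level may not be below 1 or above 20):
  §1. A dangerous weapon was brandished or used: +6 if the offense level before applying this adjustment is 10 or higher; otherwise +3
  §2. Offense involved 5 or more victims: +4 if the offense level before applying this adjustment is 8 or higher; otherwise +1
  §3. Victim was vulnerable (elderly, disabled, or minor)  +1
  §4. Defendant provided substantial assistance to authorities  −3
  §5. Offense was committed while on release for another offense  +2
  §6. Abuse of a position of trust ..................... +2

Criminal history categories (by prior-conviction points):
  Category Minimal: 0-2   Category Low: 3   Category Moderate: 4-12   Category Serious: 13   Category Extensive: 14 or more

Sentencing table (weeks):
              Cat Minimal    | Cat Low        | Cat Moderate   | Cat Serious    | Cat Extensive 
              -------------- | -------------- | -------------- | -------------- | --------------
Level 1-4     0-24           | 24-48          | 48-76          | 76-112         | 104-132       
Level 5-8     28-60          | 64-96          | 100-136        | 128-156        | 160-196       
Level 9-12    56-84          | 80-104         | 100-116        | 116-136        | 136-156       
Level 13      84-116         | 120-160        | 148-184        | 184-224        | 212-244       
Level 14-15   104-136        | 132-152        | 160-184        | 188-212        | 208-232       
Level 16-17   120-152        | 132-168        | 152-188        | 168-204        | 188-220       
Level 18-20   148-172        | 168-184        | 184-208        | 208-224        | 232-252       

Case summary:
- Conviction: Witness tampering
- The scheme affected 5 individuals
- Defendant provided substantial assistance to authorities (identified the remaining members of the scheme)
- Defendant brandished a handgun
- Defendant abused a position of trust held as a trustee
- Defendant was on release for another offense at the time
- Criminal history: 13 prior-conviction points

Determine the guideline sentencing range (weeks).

208-224 weeks

Base offense level for witness tampering: 13.
§1 applies (level before this adjustment is 13 ≥ 10, so +6): 13 + 6 = 19.
§2 applies (level before this adjustment is 19 ≥ 8, so +4): 19 + 4 = 23.
§3 does not apply.
§4 applies: 23 − 3 = 20.
§5 applies: 20 + 2 = 22.
§6 applies: 22 + 2 = 24.
Level 24 exceeds the maximum of 20; capped at 20.
Final offense level: 20.
Criminal history: 13 prior points → Category Serious (13).
Level 20 falls in the 18-20 band.
Grid: Level 18-20 × Category Serious = 208-224 weeks.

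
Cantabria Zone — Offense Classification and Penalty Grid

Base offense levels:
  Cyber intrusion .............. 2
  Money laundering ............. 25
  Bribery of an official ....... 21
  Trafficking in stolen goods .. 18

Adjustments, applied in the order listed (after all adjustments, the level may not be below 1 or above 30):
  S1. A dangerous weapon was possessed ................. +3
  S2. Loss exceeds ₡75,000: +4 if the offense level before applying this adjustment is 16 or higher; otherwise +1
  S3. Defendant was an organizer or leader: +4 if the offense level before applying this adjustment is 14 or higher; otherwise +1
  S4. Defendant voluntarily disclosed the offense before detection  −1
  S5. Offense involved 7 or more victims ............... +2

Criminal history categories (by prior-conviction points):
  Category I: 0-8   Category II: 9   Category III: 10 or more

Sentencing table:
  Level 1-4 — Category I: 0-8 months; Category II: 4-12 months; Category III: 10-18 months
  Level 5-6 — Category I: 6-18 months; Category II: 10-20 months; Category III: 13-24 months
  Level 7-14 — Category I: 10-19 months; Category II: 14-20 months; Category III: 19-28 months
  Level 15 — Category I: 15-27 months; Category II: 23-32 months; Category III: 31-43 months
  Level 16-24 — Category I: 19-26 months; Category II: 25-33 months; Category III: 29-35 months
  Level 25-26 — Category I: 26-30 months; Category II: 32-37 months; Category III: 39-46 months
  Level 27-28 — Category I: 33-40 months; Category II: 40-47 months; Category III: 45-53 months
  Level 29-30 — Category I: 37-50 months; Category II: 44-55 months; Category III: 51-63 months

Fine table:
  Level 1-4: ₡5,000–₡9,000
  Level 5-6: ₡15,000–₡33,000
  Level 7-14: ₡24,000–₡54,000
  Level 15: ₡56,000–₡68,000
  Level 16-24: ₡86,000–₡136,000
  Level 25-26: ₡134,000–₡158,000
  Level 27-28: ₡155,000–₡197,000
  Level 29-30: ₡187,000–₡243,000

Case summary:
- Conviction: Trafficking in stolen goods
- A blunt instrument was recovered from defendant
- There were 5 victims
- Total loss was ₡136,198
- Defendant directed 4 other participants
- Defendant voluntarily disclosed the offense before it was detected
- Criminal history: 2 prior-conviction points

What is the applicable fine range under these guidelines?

Base offense level for trafficking in stolen goods: 18.
S1 applies: 18 + 3 = 21.
S2 applies (level before this adjustment is 21 ≥ 16, so +4): 21 + 4 = 25.
S3 applies (level before this adjustment is 25 ≥ 14, so +4): 25 + 4 = 29.
S4 applies: 29 − 1 = 28.
S5 does not apply.
Final offense level: 28.
Level 28 falls in the 27-28 band.
Fine table: Level 27-28 → ₡155,000–₡197,000.

₡155,000–₡197,000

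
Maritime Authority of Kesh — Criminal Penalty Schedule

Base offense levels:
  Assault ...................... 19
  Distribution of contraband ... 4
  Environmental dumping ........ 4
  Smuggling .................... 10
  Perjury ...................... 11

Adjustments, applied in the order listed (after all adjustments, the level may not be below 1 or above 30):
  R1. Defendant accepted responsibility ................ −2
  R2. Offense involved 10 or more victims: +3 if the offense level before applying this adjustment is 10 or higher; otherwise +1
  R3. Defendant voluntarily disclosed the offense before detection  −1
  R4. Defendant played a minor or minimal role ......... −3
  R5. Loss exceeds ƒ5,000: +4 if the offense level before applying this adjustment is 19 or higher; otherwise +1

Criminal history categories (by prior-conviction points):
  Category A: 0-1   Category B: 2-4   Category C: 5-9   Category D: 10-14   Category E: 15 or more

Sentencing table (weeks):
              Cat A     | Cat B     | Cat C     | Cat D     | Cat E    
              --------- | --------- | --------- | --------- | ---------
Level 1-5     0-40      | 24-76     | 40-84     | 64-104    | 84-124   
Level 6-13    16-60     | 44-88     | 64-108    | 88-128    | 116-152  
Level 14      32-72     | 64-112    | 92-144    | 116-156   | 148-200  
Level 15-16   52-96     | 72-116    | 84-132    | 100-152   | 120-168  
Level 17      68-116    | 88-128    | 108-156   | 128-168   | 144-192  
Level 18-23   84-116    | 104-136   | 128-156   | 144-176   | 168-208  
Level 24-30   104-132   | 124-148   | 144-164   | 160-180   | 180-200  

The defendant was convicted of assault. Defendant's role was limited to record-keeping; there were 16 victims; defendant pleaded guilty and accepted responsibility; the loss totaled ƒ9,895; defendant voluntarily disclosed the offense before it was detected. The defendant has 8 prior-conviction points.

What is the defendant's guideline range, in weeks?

108-156 weeks

Base offense level for assault: 19.
R1 applies: 19 − 2 = 17.
R2 applies (level before this adjustment is 17 ≥ 10, so +3): 17 + 3 = 20.
R3 applies: 20 − 1 = 19.
R4 applies: 19 − 3 = 16.
R5 applies (level before this adjustment is 16 < 19, so +1): 16 + 1 = 17.
Final offense level: 17.
Criminal history: 8 prior points → Category C (5-9).
Level 17 falls in the 17 band.
Grid: Level 17 × Category C = 108-156 weeks.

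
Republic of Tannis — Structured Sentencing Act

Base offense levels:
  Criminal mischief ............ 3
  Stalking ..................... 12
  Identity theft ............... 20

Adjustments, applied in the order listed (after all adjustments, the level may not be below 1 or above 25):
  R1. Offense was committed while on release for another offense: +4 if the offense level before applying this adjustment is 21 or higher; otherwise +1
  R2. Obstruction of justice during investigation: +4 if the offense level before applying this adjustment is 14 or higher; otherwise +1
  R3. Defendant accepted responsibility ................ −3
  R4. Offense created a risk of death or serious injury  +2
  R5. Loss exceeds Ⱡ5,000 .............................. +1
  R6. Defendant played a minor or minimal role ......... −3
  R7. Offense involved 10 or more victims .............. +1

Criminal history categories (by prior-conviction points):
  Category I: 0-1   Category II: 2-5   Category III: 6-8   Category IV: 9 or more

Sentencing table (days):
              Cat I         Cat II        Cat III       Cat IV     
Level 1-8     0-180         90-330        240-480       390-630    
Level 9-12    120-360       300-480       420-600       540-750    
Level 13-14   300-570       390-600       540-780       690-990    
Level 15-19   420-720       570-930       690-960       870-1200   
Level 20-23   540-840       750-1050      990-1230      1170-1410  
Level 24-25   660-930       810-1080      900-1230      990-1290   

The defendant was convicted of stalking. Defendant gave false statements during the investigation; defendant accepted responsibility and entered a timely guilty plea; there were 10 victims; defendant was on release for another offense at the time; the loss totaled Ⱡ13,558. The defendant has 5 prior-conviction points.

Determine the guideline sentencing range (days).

Base offense level for stalking: 12.
R1 applies (level before this adjustment is 12 < 21, so +1): 12 + 1 = 13.
R2 applies (level before this adjustment is 13 < 14, so +1): 13 + 1 = 14.
R3 applies: 14 − 3 = 11.
R4 does not apply.
R5 applies: 11 + 1 = 12.
R7 applies: 12 + 1 = 13.
Final offense level: 13.
Criminal history: 5 prior points → Category II (2-5).
Level 13 falls in the 13-14 band.
Grid: Level 13-14 × Category II = 390-600 days.

390-600 days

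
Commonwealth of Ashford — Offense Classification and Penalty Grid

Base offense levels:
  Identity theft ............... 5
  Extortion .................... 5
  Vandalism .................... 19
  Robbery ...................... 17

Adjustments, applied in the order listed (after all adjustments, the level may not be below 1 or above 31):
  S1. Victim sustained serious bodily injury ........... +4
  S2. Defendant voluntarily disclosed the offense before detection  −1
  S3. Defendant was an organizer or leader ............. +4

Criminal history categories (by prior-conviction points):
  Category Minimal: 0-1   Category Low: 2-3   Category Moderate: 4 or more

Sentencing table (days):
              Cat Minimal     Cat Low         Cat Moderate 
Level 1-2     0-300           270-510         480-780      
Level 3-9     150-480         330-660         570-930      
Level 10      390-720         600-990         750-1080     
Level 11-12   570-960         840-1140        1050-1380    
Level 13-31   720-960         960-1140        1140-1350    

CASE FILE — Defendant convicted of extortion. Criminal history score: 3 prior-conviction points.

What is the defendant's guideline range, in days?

Base offense level for extortion: 5.
Final offense level: 5.
Criminal history: 3 prior points → Category Low (2-3).
Level 5 falls in the 3-9 band.
Grid: Level 3-9 × Category Low = 330-660 days.

330-660 days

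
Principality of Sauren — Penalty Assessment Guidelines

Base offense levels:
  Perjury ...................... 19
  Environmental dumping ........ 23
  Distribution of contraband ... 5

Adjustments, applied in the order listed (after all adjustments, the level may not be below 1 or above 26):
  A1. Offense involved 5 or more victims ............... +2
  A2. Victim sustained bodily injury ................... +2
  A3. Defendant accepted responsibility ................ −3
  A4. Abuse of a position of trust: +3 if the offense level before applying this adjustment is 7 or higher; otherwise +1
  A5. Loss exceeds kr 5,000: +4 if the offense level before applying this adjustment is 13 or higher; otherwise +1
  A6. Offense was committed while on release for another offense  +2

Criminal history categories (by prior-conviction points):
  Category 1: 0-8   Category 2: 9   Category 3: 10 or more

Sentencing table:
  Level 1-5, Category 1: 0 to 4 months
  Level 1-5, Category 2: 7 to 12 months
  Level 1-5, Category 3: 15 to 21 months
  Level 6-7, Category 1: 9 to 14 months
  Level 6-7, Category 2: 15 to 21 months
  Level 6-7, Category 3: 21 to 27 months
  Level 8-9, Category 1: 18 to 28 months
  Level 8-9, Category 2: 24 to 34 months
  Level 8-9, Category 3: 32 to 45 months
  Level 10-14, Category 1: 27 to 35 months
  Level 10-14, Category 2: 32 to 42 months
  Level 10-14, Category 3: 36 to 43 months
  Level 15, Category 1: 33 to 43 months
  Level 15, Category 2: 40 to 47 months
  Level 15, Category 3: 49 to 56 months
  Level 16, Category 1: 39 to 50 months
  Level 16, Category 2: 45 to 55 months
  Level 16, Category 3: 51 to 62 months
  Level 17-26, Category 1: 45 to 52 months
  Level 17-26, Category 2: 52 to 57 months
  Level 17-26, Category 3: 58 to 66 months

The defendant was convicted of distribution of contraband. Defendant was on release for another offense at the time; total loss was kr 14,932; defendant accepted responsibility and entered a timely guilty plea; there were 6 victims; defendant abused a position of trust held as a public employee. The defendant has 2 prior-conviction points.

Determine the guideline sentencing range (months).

Base offense level for distribution of contraband: 5.
A1 applies: 5 + 2 = 7.
A3 applies: 7 − 3 = 4.
A4 applies (level before this adjustment is 4 < 7, so +1): 4 + 1 = 5.
A5 applies (level before this adjustment is 5 < 13, so +1): 5 + 1 = 6.
A6 applies: 6 + 2 = 8.
Final offense level: 8.
Criminal history: 2 prior points → Category 1 (0-8).
Level 8 falls in the 8-9 band.
Grid: Level 8-9 × Category 1 = 18-28 months.

18-28 months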